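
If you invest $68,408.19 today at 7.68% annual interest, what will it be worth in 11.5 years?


Future value formula: FV = PV × (1 + r)^t
FV = $68,408.19 × (1 + 0.0768)^11.5
FV = $68,408.19 × 2.34181746
FV = $160,199.49

FV = PV × (1 + r)^t = $160,199.49


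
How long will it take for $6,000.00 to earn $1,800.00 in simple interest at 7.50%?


Rearrange the simple interest formula for t:
I = P × r × t  ⇒  t = I / (P × r)
t = $1,800.00 / ($6,000.00 × 0.075)
t = 4

t = I/(P×r) = 4 years


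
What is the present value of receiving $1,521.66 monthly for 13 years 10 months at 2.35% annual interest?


Present value of an ordinary annuity: PV = PMT × (1 − (1 + r)^(−n)) / r
Monthly rate r = 0.0235/12 ≈ 0.00195833, n = 166
PV = $1,521.66 × (1 − (1 + 0.0235/12)^(−166)) / (0.0235/12)
PV = $1,521.66 × 141.601608
PV = $215,469.50

PV = PMT × (1-(1+r)^(-n))/r = $215,469.50


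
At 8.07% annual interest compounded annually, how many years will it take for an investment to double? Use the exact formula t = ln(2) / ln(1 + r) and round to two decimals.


Doubling condition: (1 + r)^t = 2
Take ln of both sides: t × ln(1 + r) = ln(2)
t = ln(2) / ln(1 + r)
t = 0.693147 / 0.077609
t = 8.93

t = ln(2) / ln(1 + r) = 8.93 years


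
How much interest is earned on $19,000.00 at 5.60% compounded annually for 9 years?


Compound interest earned = final amount − principal.
A = P(1 + r/n)^(nt) = $19,000.00 × (1 + 0.056/1)^(1 × 9) = $31,026.22
Interest = A − P = $31,026.22 − $19,000.00 = $12,026.22

Interest = A - P = $12,026.22


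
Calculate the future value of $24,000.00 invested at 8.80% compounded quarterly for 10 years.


Compound interest formula: A = P(1 + r/n)^(nt)
A = $24,000.00 × (1 + 0.088/4)^(4 × 10)
Growth factor: (1 + 0.088/4)^40 = 2.3880083
A = $24,000.00 × 2.3880083
A = $57,312.20

A = P(1 + r/n)^(nt) = $57,312.20


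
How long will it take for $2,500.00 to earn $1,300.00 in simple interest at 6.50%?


Rearrange the simple interest formula for t:
I = P × r × t  ⇒  t = I / (P × r)
t = $1,300.00 / ($2,500.00 × 0.065)
t = 8

t = I/(P×r) = 8 years


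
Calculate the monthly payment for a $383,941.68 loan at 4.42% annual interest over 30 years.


Loan payment formula: PMT = PV × r / (1 − (1 + r)^(−n))
Monthly rate r = 0.0442/12 ≈ 0.00368333, n = 360 months
Denominator: 1 − (1 + 0.0442/12)^(−360) = 0.733815
PMT = $383,941.68 × (0.0442/12) / 0.733815
PMT = $1,927.17 per month

PMT = PV × r / (1-(1+r)^(-n)) = $1,927.17/month


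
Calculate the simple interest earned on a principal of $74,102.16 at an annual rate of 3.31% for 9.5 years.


Simple interest formula: I = P × r × t
I = $74,102.16 × 0.0331 × 9.5
I = $23,301.42

I = P × r × t = $23,301.42


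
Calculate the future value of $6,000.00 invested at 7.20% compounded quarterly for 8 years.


Compound interest formula: A = P(1 + r/n)^(nt)
A = $6,000.00 × (1 + 0.072/4)^(4 × 8)
Growth factor: (1 + 0.072/4)^32 = 1.7698192
A = $6,000.00 × 1.7698192
A = $10,618.92

A = P(1 + r/n)^(nt) = $10,618.92


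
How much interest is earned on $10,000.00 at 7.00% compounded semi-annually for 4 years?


Compound interest earned = final amount − principal.
A = P(1 + r/n)^(nt) = $10,000.00 × (1 + 0.07/2)^(2 × 4) = $13,168.09
Interest = A − P = $13,168.09 − $10,000.00 = $3,168.09

Interest = A - P = $3,168.09


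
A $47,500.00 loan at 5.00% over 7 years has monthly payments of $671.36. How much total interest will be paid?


Total paid over the life of the loan = PMT × n.
Total paid = $671.36 × 84 = $56,394.24
Total interest = total paid − principal = $56,394.24 − $47,500.00 = $8,894.24

Total interest = (PMT × n) - PV = $8,894.24


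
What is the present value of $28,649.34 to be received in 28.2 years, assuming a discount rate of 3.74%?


Present value formula: PV = FV / (1 + r)^t
PV = $28,649.34 / (1 + 0.0374)^28.2
PV = $28,649.34 / 2.816333
PV = $10,172.57

PV = FV / (1 + r)^t = $10,172.57


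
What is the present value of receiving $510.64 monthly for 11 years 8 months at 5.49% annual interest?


Present value of an ordinary annuity: PV = PMT × (1 − (1 + r)^(−n)) / r
Monthly rate r = 0.0549/12 = 0.004575, n = 140
PV = $510.64 × (1 − (1 + 0.0549/12)^(−140)) / (0.0549/12)
PV = $510.64 × 103.213283
PV = $52,704.83

PV = PMT × (1-(1+r)^(-n))/r = $52,704.83


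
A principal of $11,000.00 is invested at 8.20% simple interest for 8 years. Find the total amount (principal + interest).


Total amount formula: A = P(1 + rt) = P + P·r·t
Interest: I = P × r × t = $11,000.00 × 0.082 × 8 = $7,216.00
A = P + I = $11,000.00 + $7,216.00 = $18,216.00

A = P + I = P(1 + rt) = $18,216.00


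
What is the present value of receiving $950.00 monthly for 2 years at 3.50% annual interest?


Present value of an ordinary annuity: PV = PMT × (1 − (1 + r)^(−n)) / r
Monthly rate r = 0.035/12 ≈ 0.00291667, n = 24
PV = $950.00 × (1 − (1 + 0.035/12)^(−24)) / (0.035/12)
PV = $950.00 × 23.146690
PV = $21,989.36

PV = PMT × (1-(1+r)^(-n))/r = $21,989.36


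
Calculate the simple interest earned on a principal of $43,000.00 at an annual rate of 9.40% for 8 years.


Simple interest formula: I = P × r × t
I = $43,000.00 × 0.094 × 8
I = $32,336.00

I = P × r × t = $32,336.00


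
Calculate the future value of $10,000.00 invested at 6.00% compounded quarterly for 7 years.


Compound interest formula: A = P(1 + r/n)^(nt)
A = $10,000.00 × (1 + 0.06/4)^(4 × 7)
Growth factor: (1 + 0.06/4)^28 = 1.517222
A = $10,000.00 × 1.517222
A = $15,172.22

A = P(1 + r/n)^(nt) = $15,172.22


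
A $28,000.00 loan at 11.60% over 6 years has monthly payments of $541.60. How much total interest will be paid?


Total paid over the life of the loan = PMT × n.
Total paid = $541.60 × 72 = $38,995.20
Total interest = total paid − principal = $38,995.20 − $28,000.00 = $10,995.20

Total interest = (PMT × n) - PV = $10,995.20


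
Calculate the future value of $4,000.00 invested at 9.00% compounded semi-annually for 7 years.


Compound interest formula: A = P(1 + r/n)^(nt)
A = $4,000.00 × (1 + 0.09/2)^(2 × 7)
Growth factor: (1 + 0.09/2)^14 = 1.851945
A = $4,000.00 × 1.851945
A = $7,407.78

A = P(1 + r/n)^(nt) = $7,407.78


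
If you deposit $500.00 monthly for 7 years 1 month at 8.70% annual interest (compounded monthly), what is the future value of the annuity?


Future value of an ordinary annuity: FV = PMT × ((1 + r)^n − 1) / r
Monthly rate r = 0.087/12 = 0.00725, n = 85
FV = $500.00 × ((1 + 0.087/12)^85 − 1) / (0.087/12)
FV = $500.00 × 116.945855
FV = $58,472.93

FV = PMT × ((1+r)^n - 1)/r = $58,472.93


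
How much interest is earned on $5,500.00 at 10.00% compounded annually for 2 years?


Compound interest earned = final amount − principal.
A = P(1 + r/n)^(nt) = $5,500.00 × (1 + 0.1/1)^(1 × 2) = $6,655.00
Interest = A − P = $6,655.00 − $5,500.00 = $1,155.00

Interest = A - P = $1,155.00


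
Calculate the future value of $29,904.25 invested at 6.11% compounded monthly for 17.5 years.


Compound interest formula: A = P(1 + r/n)^(nt)
A = $29,904.25 × (1 + 0.0611/12)^(12 × 17.5)
Growth factor: (1 + 0.0611/12)^210 = 2.905301
A = $29,904.25 × 2.905301
A = $86,880.85

A = P(1 + r/n)^(nt) = $86,880.85


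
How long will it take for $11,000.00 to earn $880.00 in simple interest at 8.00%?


Rearrange the simple interest formula for t:
I = P × r × t  ⇒  t = I / (P × r)
t = $880.00 / ($11,000.00 × 0.08)
t = 1

t = I/(P×r) = 1 year


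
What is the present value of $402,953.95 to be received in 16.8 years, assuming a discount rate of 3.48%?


Present value formula: PV = FV / (1 + r)^t
PV = $402,953.95 / (1 + 0.0348)^16.8
PV = $402,953.95 / 1.7765926
PV = $226,812.80

PV = FV / (1 + r)^t = $226,812.80


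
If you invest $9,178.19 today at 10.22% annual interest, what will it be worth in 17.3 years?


Future value formula: FV = PV × (1 + r)^t
FV = $9,178.19 × (1 + 0.1022)^17.3
FV = $9,178.19 × 5.384000
FV = $49,415.37

FV = PV × (1 + r)^t = $49,415.37


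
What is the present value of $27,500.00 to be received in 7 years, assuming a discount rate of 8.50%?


Present value formula: PV = FV / (1 + r)^t
PV = $27,500.00 / (1 + 0.085)^7
PV = $27,500.00 / 1.77014225
PV = $15,535.47

PV = FV / (1 + r)^t = $15,535.47


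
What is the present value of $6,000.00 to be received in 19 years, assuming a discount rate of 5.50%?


Present value formula: PV = FV / (1 + r)^t
PV = $6,000.00 / (1 + 0.055)^19
PV = $6,000.00 / 2.765647
PV = $2,169.47

PV = FV / (1 + r)^t = $2,169.47


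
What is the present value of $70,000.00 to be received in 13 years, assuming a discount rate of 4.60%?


Present value formula: PV = FV / (1 + r)^t
PV = $70,000.00 / (1 + 0.046)^13
PV = $70,000.00 / 1.7943696
PV = $39,010.92

PV = FV / (1 + r)^t = $39,010.92


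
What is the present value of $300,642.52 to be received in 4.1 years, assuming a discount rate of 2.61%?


Present value formula: PV = FV / (1 + r)^t
PV = $300,642.52 / (1 + 0.0261)^4.1
PV = $300,642.52 / 1.11141875
PV = $270,503.37

PV = FV / (1 + r)^t = $270,503.37


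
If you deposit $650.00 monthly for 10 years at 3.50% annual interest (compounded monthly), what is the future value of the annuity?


Future value of an ordinary annuity: FV = PMT × ((1 + r)^n − 1) / r
Monthly rate r = 0.035/12 ≈ 0.00291667, n = 120
FV = $650.00 × ((1 + 0.035/12)^120 − 1) / (0.035/12)
FV = $650.00 × 143.432510
FV = $93,231.13

FV = PMT × ((1+r)^n - 1)/r = $93,231.13


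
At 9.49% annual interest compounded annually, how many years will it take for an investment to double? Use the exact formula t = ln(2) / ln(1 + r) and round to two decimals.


Doubling condition: (1 + r)^t = 2
Take ln of both sides: t × ln(1 + r) = ln(2)
t = ln(2) / ln(1 + r)
t = 0.693147 / 0.090663
t = 7.65

t = ln(2) / ln(1 + r) = 7.65 years


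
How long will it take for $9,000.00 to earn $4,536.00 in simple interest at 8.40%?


Rearrange the simple interest formula for t:
I = P × r × t  ⇒  t = I / (P × r)
t = $4,536.00 / ($9,000.00 × 0.084)
t = 6

t = I/(P×r) = 6 years


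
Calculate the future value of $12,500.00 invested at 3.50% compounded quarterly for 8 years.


Compound interest formula: A = P(1 + r/n)^(nt)
A = $12,500.00 × (1 + 0.035/4)^(4 × 8)
Growth factor: (1 + 0.035/4)^32 = 1.321519
A = $12,500.00 × 1.321519
A = $16,518.99

A = P(1 + r/n)^(nt) = $16,518.99


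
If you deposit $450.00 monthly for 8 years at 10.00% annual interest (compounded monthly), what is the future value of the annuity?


Future value of an ordinary annuity: FV = PMT × ((1 + r)^n − 1) / r
Monthly rate r = 0.1/12 ≈ 0.00833333, n = 96
FV = $450.00 × ((1 + 0.1/12)^96 − 1) / (0.1/12)
FV = $450.00 × 146.181076
FV = $65,781.48

FV = PMT × ((1+r)^n - 1)/r = $65,781.48


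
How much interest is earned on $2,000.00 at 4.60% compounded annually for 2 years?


Compound interest earned = final amount − principal.
A = P(1 + r/n)^(nt) = $2,000.00 × (1 + 0.046/1)^(1 × 2) = $2,188.23
Interest = A − P = $2,188.23 − $2,000.00 = $188.23

Interest = A - P = $188.23


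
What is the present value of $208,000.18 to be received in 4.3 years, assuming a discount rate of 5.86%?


Present value formula: PV = FV / (1 + r)^t
PV = $208,000.18 / (1 + 0.0586)^4.3
PV = $208,000.18 / 1.2774595
PV = $162,823.31

PV = FV / (1 + r)^t = $162,823.31


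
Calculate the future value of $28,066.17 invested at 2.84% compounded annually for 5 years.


Compound interest formula: A = P(1 + r/n)^(nt)
A = $28,066.17 × (1 + 0.0284/1)^(1 × 5)
Growth factor: (1 + 0.0284/1)^5 = 1.150298
A = $28,066.17 × 1.150298
A = $32,284.46

A = P(1 + r/n)^(nt) = $32,284.46


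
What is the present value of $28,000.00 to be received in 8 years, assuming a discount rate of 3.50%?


Present value formula: PV = FV / (1 + r)^t
PV = $28,000.00 / (1 + 0.035)^8
PV = $28,000.00 / 1.316809
PV = $21,263.52

PV = FV / (1 + r)^t = $21,263.52


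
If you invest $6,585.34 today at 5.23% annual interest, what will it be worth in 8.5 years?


Future value formula: FV = PV × (1 + r)^t
FV = $6,585.34 × (1 + 0.0523)^8.5
FV = $6,585.34 × 1.542362
FV = $10,156.98

FV = PV × (1 + r)^t = $10,156.98


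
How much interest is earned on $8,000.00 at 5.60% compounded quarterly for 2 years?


Compound interest earned = final amount − principal.
A = P(1 + r/n)^(nt) = $8,000.00 × (1 + 0.056/4)^(4 × 2) = $8,941.16
Interest = A − P = $8,941.16 − $8,000.00 = $941.16

Interest = A - P = $941.16


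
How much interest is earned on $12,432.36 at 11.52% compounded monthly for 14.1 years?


Compound interest earned = final amount − principal.
A = P(1 + r/n)^(nt) = $12,432.36 × (1 + 0.1152/12)^(12 × 14.1) = $62,606.90
Interest = A − P = $62,606.90 − $12,432.36 = $50,174.54

Interest = A - P = $50,174.54


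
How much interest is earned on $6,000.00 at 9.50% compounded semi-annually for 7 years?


Compound interest earned = final amount − principal.
A = P(1 + r/n)^(nt) = $6,000.00 × (1 + 0.095/2)^(2 × 7) = $11,489.67
Interest = A − P = $11,489.67 − $6,000.00 = $5,489.67

Interest = A - P = $5,489.67


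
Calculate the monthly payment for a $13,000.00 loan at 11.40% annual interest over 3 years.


Loan payment formula: PMT = PV × r / (1 − (1 + r)^(−n))
Monthly rate r = 0.114/12 = 0.0095, n = 36 months
Denominator: 1 − (1 + 0.114/12)^(−36) = 0.288504
PMT = $13,000.00 × (0.114/12) / 0.288504
PMT = $428.07 per month

PMT = PV × r / (1-(1+r)^(-n)) = $428.07/month


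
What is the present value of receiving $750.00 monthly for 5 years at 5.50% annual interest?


Present value of an ordinary annuity: PV = PMT × (1 − (1 + r)^(−n)) / r
Monthly rate r = 0.055/12 ≈ 0.00458333, n = 60
PV = $750.00 × (1 − (1 + 0.055/12)^(−60)) / (0.055/12)
PV = $750.00 × 52.352835
PV = $39,264.63

PV = PMT × (1-(1+r)^(-n))/r = $39,264.63


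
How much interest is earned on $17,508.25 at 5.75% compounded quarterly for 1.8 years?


Compound interest earned = final amount − principal.
A = P(1 + r/n)^(nt) = $17,508.25 × (1 + 0.0575/4)^(4 × 1.8) = $19,403.15
Interest = A − P = $19,403.15 − $17,508.25 = $1,894.90

Interest = A - P = $1,894.90


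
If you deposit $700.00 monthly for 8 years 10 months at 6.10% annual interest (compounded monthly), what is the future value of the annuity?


Future value of an ordinary annuity: FV = PMT × ((1 + r)^n − 1) / r
Monthly rate r = 0.061/12 ≈ 0.00508333, n = 106
FV = $700.00 × ((1 + 0.061/12)^106 − 1) / (0.061/12)
FV = $700.00 × 140.000292
FV = $98,000.20

FV = PMT × ((1+r)^n - 1)/r = $98,000.20


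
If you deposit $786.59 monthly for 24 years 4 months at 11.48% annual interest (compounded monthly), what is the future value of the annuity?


Future value of an ordinary annuity: FV = PMT × ((1 + r)^n − 1) / r
Monthly rate r = 0.1148/12 ≈ 0.00956667, n = 292
FV = $786.59 × ((1 + 0.1148/12)^292 − 1) / (0.1148/12)
FV = $786.59 × 1580.704278
FV = $1,243,366.18

FV = PMT × ((1+r)^n - 1)/r = $1,243,366.18


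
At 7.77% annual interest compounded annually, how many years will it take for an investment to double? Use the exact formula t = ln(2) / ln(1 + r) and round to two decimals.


Doubling condition: (1 + r)^t = 2
Take ln of both sides: t × ln(1 + r) = ln(2)
t = ln(2) / ln(1 + r)
t = 0.693147 / 0.074829
t = 9.26

t = ln(2) / ln(1 + r) = 9.26 years


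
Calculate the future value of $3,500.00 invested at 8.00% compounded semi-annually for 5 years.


Compound interest formula: A = P(1 + r/n)^(nt)
A = $3,500.00 × (1 + 0.08/2)^(2 × 5)
Growth factor: (1 + 0.08/2)^10 = 1.480244
A = $3,500.00 × 1.480244
A = $5,180.85

A = P(1 + r/n)^(nt) = $5,180.85


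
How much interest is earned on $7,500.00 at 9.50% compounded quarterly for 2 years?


Compound interest earned = final amount − principal.
A = P(1 + r/n)^(nt) = $7,500.00 × (1 + 0.095/4)^(4 × 2) = $9,049.25
Interest = A − P = $9,049.25 − $7,500.00 = $1,549.25

Interest = A - P = $1,549.25


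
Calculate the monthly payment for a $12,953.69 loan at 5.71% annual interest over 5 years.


Loan payment formula: PMT = PV × r / (1 − (1 + r)^(−n))
Monthly rate r = 0.0571/12 ≈ 0.00475833, n = 60 months
Denominator: 1 − (1 + 0.0571/12)^(−60) = 0.247853
PMT = $12,953.69 × (0.0571/12) / 0.247853
PMT = $248.69 per month

PMT = PV × r / (1-(1+r)^(-n)) = $248.69/month


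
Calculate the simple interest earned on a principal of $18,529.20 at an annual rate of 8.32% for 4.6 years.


Simple interest formula: I = P × r × t
I = $18,529.20 × 0.0832 × 4.6
I = $7,091.50

I = P × r × t = $7,091.50


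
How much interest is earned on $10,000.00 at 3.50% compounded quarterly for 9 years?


Compound interest earned = final amount − principal.
A = P(1 + r/n)^(nt) = $10,000.00 × (1 + 0.035/4)^(4 × 9) = $13,683.83
Interest = A − P = $13,683.83 − $10,000.00 = $3,683.83

Interest = A - P = $3,683.83


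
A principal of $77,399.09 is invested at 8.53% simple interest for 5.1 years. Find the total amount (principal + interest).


Total amount formula: A = P(1 + rt) = P + P·r·t
Interest: I = P × r × t = $77,399.09 × 0.0853 × 5.1 = $33,670.93
A = P + I = $77,399.09 + $33,670.93 = $111,070.02

A = P + I = P(1 + rt) = $111,070.02


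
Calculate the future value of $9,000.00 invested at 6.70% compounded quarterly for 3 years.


Compound interest formula: A = P(1 + r/n)^(nt)
A = $9,000.00 × (1 + 0.067/4)^(4 × 3)
Growth factor: (1 + 0.067/4)^12 = 1.220591
A = $9,000.00 × 1.220591
A = $10,985.32

A = P(1 + r/n)^(nt) = $10,985.32


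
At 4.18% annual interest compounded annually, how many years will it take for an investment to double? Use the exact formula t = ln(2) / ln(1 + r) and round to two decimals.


Doubling condition: (1 + r)^t = 2
Take ln of both sides: t × ln(1 + r) = ln(2)
t = ln(2) / ln(1 + r)
t = 0.693147 / 0.040950
t = 16.93

t = ln(2) / ln(1 + r) = 16.93 years


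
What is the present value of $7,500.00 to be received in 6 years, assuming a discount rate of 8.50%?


Present value formula: PV = FV / (1 + r)^t
PV = $7,500.00 / (1 + 0.085)^6
PV = $7,500.00 / 1.631468
PV = $4,597.09

PV = FV / (1 + r)^t = $4,597.09


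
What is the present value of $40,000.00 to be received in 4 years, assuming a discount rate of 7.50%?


Present value formula: PV = FV / (1 + r)^t
PV = $40,000.00 / (1 + 0.075)^4
PV = $40,000.00 / 1.335469
PV = $29,952.02

PV = FV / (1 + r)^t = $29,952.02


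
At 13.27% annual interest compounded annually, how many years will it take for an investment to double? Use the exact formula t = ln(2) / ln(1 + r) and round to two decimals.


Doubling condition: (1 + r)^t = 2
Take ln of both sides: t × ln(1 + r) = ln(2)
t = ln(2) / ln(1 + r)
t = 0.693147 / 0.124604
t = 5.56

t = ln(2) / ln(1 + r) = 5.56 years


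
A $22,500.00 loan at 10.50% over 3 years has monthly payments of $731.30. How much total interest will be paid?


Total paid over the life of the loan = PMT × n.
Total paid = $731.30 × 36 = $26,326.80
Total interest = total paid − principal = $26,326.80 − $22,500.00 = $3,826.80

Total interest = (PMT × n) - PV = $3,826.80


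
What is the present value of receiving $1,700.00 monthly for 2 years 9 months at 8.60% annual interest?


Present value of an ordinary annuity: PV = PMT × (1 − (1 + r)^(−n)) / r
Monthly rate r = 0.086/12 ≈ 0.00716667, n = 33
PV = $1,700.00 × (1 − (1 + 0.086/12)^(−33)) / (0.086/12)
PV = $1,700.00 × 29.295076
PV = $49,801.63

PV = PMT × (1-(1+r)^(-n))/r = $49,801.63


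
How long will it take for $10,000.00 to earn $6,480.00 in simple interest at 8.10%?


Rearrange the simple interest formula for t:
I = P × r × t  ⇒  t = I / (P × r)
t = $6,480.00 / ($10,000.00 × 0.081)
t = 8

t = I/(P×r) = 8 years


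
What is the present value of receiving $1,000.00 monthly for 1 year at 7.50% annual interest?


Present value of an ordinary annuity: PV = PMT × (1 − (1 + r)^(−n)) / r
Monthly rate r = 0.075/12 = 0.00625, n = 12
PV = $1,000.00 × (1 − (1 + 0.075/12)^(−12)) / (0.075/12)
PV = $1,000.00 × 11.526392
PV = $11,526.39

PV = PMT × (1-(1+r)^(-n))/r = $11,526.39


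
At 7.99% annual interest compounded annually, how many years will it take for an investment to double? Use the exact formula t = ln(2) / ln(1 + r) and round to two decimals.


Doubling condition: (1 + r)^t = 2
Take ln of both sides: t × ln(1 + r) = ln(2)
t = ln(2) / ln(1 + r)
t = 0.693147 / 0.076868
t = 9.02

t = ln(2) / ln(1 + r) = 9.02 years


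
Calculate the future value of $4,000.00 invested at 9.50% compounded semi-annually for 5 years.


Compound interest formula: A = P(1 + r/n)^(nt)
A = $4,000.00 × (1 + 0.095/2)^(2 × 5)
Growth factor: (1 + 0.095/2)^10 = 1.590524
A = $4,000.00 × 1.590524
A = $6,362.10

A = P(1 + r/n)^(nt) = $6,362.10


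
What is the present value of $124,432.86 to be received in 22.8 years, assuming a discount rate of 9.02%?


Present value formula: PV = FV / (1 + r)^t
PV = $124,432.86 / (1 + 0.0902)^22.8
PV = $124,432.86 / 7.163757
PV = $17,369.78

PV = FV / (1 + r)^t = $17,369.78


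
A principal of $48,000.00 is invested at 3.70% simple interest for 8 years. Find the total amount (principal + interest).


Total amount formula: A = P(1 + rt) = P + P·r·t
Interest: I = P × r × t = $48,000.00 × 0.037 × 8 = $14,208.00
A = P + I = $48,000.00 + $14,208.00 = $62,208.00

A = P + I = P(1 + rt) = $62,208.00


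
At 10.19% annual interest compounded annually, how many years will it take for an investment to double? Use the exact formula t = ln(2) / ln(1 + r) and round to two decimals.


Doubling condition: (1 + r)^t = 2
Take ln of both sides: t × ln(1 + r) = ln(2)
t = ln(2) / ln(1 + r)
t = 0.693147 / 0.097036
t = 7.14

t = ln(2) / ln(1 + r) = 7.14 years


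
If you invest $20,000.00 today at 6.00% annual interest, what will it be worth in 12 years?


Future value formula: FV = PV × (1 + r)^t
FV = $20,000.00 × (1 + 0.06)^12
FV = $20,000.00 × 2.0121965
FV = $40,243.93

FV = PV × (1 + r)^t = $40,243.93


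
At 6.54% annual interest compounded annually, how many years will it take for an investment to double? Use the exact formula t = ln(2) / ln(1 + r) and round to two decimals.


Doubling condition: (1 + r)^t = 2
Take ln of both sides: t × ln(1 + r) = ln(2)
t = ln(2) / ln(1 + r)
t = 0.693147 / 0.063350
t = 10.94

t = ln(2) / ln(1 + r) = 10.94 years


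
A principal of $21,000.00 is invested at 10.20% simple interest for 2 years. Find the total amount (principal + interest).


Total amount formula: A = P(1 + rt) = P + P·r·t
Interest: I = P × r × t = $21,000.00 × 0.102 × 2 = $4,284.00
A = P + I = $21,000.00 + $4,284.00 = $25,284.00

A = P + I = P(1 + rt) = $25,284.00


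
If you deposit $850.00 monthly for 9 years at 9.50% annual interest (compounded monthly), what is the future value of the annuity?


Future value of an ordinary annuity: FV = PMT × ((1 + r)^n − 1) / r
Monthly rate r = 0.095/12 ≈ 0.00791667, n = 108
FV = $850.00 × ((1 + 0.095/12)^108 − 1) / (0.095/12)
FV = $850.00 × 169.7016645
FV = $144,246.41

FV = PMT × ((1+r)^n - 1)/r = $144,246.41


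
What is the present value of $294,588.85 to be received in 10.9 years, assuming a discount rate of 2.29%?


Present value formula: PV = FV / (1 + r)^t
PV = $294,588.85 / (1 + 0.0229)^10.9
PV = $294,588.85 / 1.2799165
PV = $230,162.55

PV = FV / (1 + r)^t = $230,162.55


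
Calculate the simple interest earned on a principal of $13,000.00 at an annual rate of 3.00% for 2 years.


Simple interest formula: I = P × r × t
I = $13,000.00 × 0.03 × 2
I = $780.00

I = P × r × t = $780.00


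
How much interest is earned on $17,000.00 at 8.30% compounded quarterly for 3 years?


Compound interest earned = final amount − principal.
A = P(1 + r/n)^(nt) = $17,000.00 × (1 + 0.083/4)^(4 × 3) = $21,751.12
Interest = A − P = $21,751.12 − $17,000.00 = $4,751.12

Interest = A - P = $4,751.12


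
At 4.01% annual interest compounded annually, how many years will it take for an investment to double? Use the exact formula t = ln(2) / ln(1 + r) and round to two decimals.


Doubling condition: (1 + r)^t = 2
Take ln of both sides: t × ln(1 + r) = ln(2)
t = ln(2) / ln(1 + r)
t = 0.693147 / 0.039317
t = 17.63

t = ln(2) / ln(1 + r) = 17.63 years


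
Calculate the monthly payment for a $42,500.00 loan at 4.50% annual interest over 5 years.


Loan payment formula: PMT = PV × r / (1 − (1 + r)^(−n))
Monthly rate r = 0.045/12 = 0.00375, n = 60 months
Denominator: 1 − (1 + 0.045/12)^(−60) = 0.201148
PMT = $42,500.00 × (0.045/12) / 0.201148
PMT = $792.33 per month

PMT = PV × r / (1-(1+r)^(-n)) = $792.33/month


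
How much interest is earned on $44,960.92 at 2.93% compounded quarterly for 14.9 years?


Compound interest earned = final amount − principal.
A = P(1 + r/n)^(nt) = $44,960.92 × (1 + 0.0293/4)^(4 × 14.9) = $69,461.49
Interest = A − P = $69,461.49 − $44,960.92 = $24,500.57

Interest = A - P = $24,500.57


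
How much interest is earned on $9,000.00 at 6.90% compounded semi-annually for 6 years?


Compound interest earned = final amount − principal.
A = P(1 + r/n)^(nt) = $9,000.00 × (1 + 0.069/2)^(2 × 6) = $13,520.99
Interest = A − P = $13,520.99 − $9,000.00 = $4,520.99

Interest = A - P = $4,520.99


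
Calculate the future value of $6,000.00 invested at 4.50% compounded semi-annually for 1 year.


Compound interest formula: A = P(1 + r/n)^(nt)
A = $6,000.00 × (1 + 0.045/2)^(2 × 1)
Growth factor: (1 + 0.045/2)^2 = 1.045506
A = $6,000.00 × 1.045506
A = $6,273.04

A = P(1 + r/n)^(nt) = $6,273.04


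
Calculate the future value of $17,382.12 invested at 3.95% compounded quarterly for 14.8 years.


Compound interest formula: A = P(1 + r/n)^(nt)
A = $17,382.12 × (1 + 0.0395/4)^(4 × 14.8)
Growth factor: (1 + 0.0395/4)^59.2 = 1.789135
A = $17,382.12 × 1.789135
A = $31,098.96

A = P(1 + r/n)^(nt) = $31,098.96


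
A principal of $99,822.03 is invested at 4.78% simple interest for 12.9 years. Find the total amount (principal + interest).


Total amount formula: A = P(1 + rt) = P + P·r·t
Interest: I = P × r × t = $99,822.03 × 0.0478 × 12.9 = $61,552.26
A = P + I = $99,822.03 + $61,552.26 = $161,374.29

A = P + I = P(1 + rt) = $161,374.29


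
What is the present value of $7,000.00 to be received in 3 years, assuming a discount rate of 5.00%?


Present value formula: PV = FV / (1 + r)^t
PV = $7,000.00 / (1 + 0.05)^3
PV = $7,000.00 / 1.157625
PV = $6,046.86

PV = FV / (1 + r)^t = $6,046.86


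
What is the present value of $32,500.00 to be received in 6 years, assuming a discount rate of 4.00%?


Present value formula: PV = FV / (1 + r)^t
PV = $32,500.00 / (1 + 0.04)^6
PV = $32,500.00 / 1.265319
PV = $25,685.22

PV = FV / (1 + r)^t = $25,685.22


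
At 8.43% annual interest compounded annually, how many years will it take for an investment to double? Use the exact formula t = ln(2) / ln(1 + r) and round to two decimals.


Doubling condition: (1 + r)^t = 2
Take ln of both sides: t × ln(1 + r) = ln(2)
t = ln(2) / ln(1 + r)
t = 0.693147 / 0.080935
t = 8.56

t = ln(2) / ln(1 + r) = 8.56 years


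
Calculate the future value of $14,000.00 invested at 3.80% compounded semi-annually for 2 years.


Compound interest formula: A = P(1 + r/n)^(nt)
A = $14,000.00 × (1 + 0.038/2)^(2 × 2)
Growth factor: (1 + 0.038/2)^4 = 1.0781936
A = $14,000.00 × 1.0781936
A = $15,094.71

A = P(1 + r/n)^(nt) = $15,094.71


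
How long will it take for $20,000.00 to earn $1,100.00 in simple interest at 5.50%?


Rearrange the simple interest formula for t:
I = P × r × t  ⇒  t = I / (P × r)
t = $1,100.00 / ($20,000.00 × 0.055)
t = 1

t = I/(P×r) = 1 year


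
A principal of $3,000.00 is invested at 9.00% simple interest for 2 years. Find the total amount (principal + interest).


Total amount formula: A = P(1 + rt) = P + P·r·t
Interest: I = P × r × t = $3,000.00 × 0.09 × 2 = $540.00
A = P + I = $3,000.00 + $540.00 = $3,540.00

A = P + I = P(1 + rt) = $3,540.00


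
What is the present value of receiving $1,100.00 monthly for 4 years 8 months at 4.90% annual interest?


Present value of an ordinary annuity: PV = PMT × (1 − (1 + r)^(−n)) / r
Monthly rate r = 0.049/12 ≈ 0.00408333, n = 56
PV = $1,100.00 × (1 − (1 + 0.049/12)^(−56)) / (0.049/12)
PV = $1,100.00 × 49.967952
PV = $54,964.75

PV = PMT × (1-(1+r)^(-n))/r = $54,964.75


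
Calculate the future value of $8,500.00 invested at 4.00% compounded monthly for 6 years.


Compound interest formula: A = P(1 + r/n)^(nt)
A = $8,500.00 × (1 + 0.04/12)^(12 × 6)
Growth factor: (1 + 0.04/12)^72 = 1.270742
A = $8,500.00 × 1.270742
A = $10,801.31

A = P(1 + r/n)^(nt) = $10,801.31


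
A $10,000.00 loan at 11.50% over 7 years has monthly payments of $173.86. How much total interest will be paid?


Total paid over the life of the loan = PMT × n.
Total paid = $173.86 × 84 = $14,604.24
Total interest = total paid − principal = $14,604.24 − $10,000.00 = $4,604.24

Total interest = (PMT × n) - PV = $4,604.24


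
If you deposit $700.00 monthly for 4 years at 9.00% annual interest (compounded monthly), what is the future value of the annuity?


Future value of an ordinary annuity: FV = PMT × ((1 + r)^n − 1) / r
Monthly rate r = 0.09/12 = 0.0075, n = 48
FV = $700.00 × ((1 + 0.09/12)^48 − 1) / (0.09/12)
FV = $700.00 × 57.520711
FV = $40,264.50

FV = PMT × ((1+r)^n - 1)/r = $40,264.50


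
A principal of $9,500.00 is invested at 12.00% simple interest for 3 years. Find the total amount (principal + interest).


Total amount formula: A = P(1 + rt) = P + P·r·t
Interest: I = P × r × t = $9,500.00 × 0.12 × 3 = $3,420.00
A = P + I = $9,500.00 + $3,420.00 = $12,920.00

A = P + I = P(1 + rt) = $12,920.00


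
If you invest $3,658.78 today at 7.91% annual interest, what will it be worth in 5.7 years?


Future value formula: FV = PV × (1 + r)^t
FV = $3,658.78 × (1 + 0.0791)^5.7
FV = $3,658.78 × 1.543305
FV = $5,646.61

FV = PV × (1 + r)^t = $5,646.61


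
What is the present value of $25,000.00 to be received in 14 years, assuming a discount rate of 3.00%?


Present value formula: PV = FV / (1 + r)^t
PV = $25,000.00 / (1 + 0.03)^14
PV = $25,000.00 / 1.5125897
PV = $16,527.95

PV = FV / (1 + r)^t = $16,527.95


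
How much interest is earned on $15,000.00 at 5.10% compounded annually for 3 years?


Compound interest earned = final amount − principal.
A = P(1 + r/n)^(nt) = $15,000.00 × (1 + 0.051/1)^(1 × 3) = $17,414.03
Interest = A − P = $17,414.03 − $15,000.00 = $2,414.03

Interest = A - P = $2,414.03


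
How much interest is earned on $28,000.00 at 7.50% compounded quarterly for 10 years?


Compound interest earned = final amount − principal.
A = P(1 + r/n)^(nt) = $28,000.00 × (1 + 0.075/4)^(4 × 10) = $58,865.78
Interest = A − P = $58,865.78 − $28,000.00 = $30,865.78

Interest = A - P = $30,865.78


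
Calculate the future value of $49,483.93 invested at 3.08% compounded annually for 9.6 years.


Compound interest formula: A = P(1 + r/n)^(nt)
A = $49,483.93 × (1 + 0.0308/1)^(1 × 9.6)
Growth factor: (1 + 0.0308/1)^9.6 = 1.33805614
A = $49,483.93 × 1.33805614
A = $66,212.28

A = P(1 + r/n)^(nt) = $66,212.28


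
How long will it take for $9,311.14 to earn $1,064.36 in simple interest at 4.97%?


Rearrange the simple interest formula for t:
I = P × r × t  ⇒  t = I / (P × r)
t = $1,064.36 / ($9,311.14 × 0.0497)
t = 2.3

t = I/(P×r) = 2.3 years


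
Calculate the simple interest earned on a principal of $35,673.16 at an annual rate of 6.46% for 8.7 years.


Simple interest formula: I = P × r × t
I = $35,673.16 × 0.0646 × 8.7
I = $20,049.03

I = P × r × t = $20,049.03


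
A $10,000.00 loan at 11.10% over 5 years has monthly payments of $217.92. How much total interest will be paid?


Total paid over the life of the loan = PMT × n.
Total paid = $217.92 × 60 = $13,075.20
Total interest = total paid − principal = $13,075.20 − $10,000.00 = $3,075.20

Total interest = (PMT × n) - PV = $3,075.20


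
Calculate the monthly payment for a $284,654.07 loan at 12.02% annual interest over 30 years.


Loan payment formula: PMT = PV × r / (1 − (1 + r)^(−n))
Monthly rate r = 0.1202/12 ≈ 0.01001667, n = 360 months
Denominator: 1 − (1 + 0.1202/12)^(−360) = 0.972348
PMT = $284,654.07 × (0.1202/12) / 0.972348
PMT = $2,932.37 per month

PMT = PV × r / (1-(1+r)^(-n)) = $2,932.37/month


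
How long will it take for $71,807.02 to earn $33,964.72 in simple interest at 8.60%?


Rearrange the simple interest formula for t:
I = P × r × t  ⇒  t = I / (P × r)
t = $33,964.72 / ($71,807.02 × 0.086)
t = 5.5

t = I/(P×r) = 5.5 years


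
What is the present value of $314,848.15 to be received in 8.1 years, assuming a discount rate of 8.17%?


Present value formula: PV = FV / (1 + r)^t
PV = $314,848.15 / (1 + 0.0817)^8.1
PV = $314,848.15 / 1.8891451
PV = $166,661.71

PV = FV / (1 + r)^t = $166,661.71


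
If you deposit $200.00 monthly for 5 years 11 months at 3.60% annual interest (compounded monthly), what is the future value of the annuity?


Future value of an ordinary annuity: FV = PMT × ((1 + r)^n − 1) / r
Monthly rate r = 0.036/12 = 0.003, n = 71
FV = $200.00 × ((1 + 0.036/12)^71 − 1) / (0.036/12)
FV = $200.00 × 78.996720
FV = $15,799.34

FV = PMT × ((1+r)^n - 1)/r = $15,799.34


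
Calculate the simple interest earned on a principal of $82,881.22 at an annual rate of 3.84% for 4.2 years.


Simple interest formula: I = P × r × t
I = $82,881.22 × 0.0384 × 4.2
I = $13,367.08

I = P × r × t = $13,367.08


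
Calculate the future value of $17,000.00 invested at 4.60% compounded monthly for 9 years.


Compound interest formula: A = P(1 + r/n)^(nt)
A = $17,000.00 × (1 + 0.046/12)^(12 × 9)
Growth factor: (1 + 0.046/12)^108 = 1.511660
A = $17,000.00 × 1.511660
A = $25,698.22

A = P(1 + r/n)^(nt) = $25,698.22


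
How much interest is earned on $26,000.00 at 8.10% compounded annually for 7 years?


Compound interest earned = final amount − principal.
A = P(1 + r/n)^(nt) = $26,000.00 × (1 + 0.081/1)^(1 × 7) = $44,849.05
Interest = A − P = $44,849.05 − $26,000.00 = $18,849.05

Interest = A - P = $18,849.05


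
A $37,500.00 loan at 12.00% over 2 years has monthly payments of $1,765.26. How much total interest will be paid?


Total paid over the life of the loan = PMT × n.
Total paid = $1,765.26 × 24 = $42,366.24
Total interest = total paid − principal = $42,366.24 − $37,500.00 = $4,866.24

Total interest = (PMT × n) - PV = $4,866.24


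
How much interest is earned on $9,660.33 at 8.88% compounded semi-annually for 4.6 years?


Compound interest earned = final amount − principal.
A = P(1 + r/n)^(nt) = $9,660.33 × (1 + 0.0888/2)^(2 × 4.6) = $14,406.79
Interest = A − P = $14,406.79 − $9,660.33 = $4,746.46

Interest = A - P = $4,746.46


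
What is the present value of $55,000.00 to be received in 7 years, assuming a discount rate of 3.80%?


Present value formula: PV = FV / (1 + r)^t
PV = $55,000.00 / (1 + 0.038)^7
PV = $55,000.00 / 1.2983192
PV = $42,362.46

PV = FV / (1 + r)^t = $42,362.46


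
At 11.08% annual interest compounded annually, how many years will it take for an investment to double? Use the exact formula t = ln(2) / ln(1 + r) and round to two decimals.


Doubling condition: (1 + r)^t = 2
Take ln of both sides: t × ln(1 + r) = ln(2)
t = ln(2) / ln(1 + r)
t = 0.693147 / 0.105080
t = 6.60

t = ln(2) / ln(1 + r) = 6.60 years


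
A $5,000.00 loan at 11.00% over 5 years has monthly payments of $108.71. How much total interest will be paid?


Total paid over the life of the loan = PMT × n.
Total paid = $108.71 × 60 = $6,522.60
Total interest = total paid − principal = $6,522.60 − $5,000.00 = $1,522.60

Total interest = (PMT × n) - PV = $1,522.60


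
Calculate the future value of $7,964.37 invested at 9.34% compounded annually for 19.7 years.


Compound interest formula: A = P(1 + r/n)^(nt)
A = $7,964.37 × (1 + 0.0934/1)^(1 × 19.7)
Growth factor: (1 + 0.0934/1)^19.7 = 5.806944
A = $7,964.37 × 5.806944
A = $46,248.65

A = P(1 + r/n)^(nt) = $46,248.65


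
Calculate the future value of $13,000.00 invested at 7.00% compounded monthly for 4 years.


Compound interest formula: A = P(1 + r/n)^(nt)
A = $13,000.00 × (1 + 0.07/12)^(12 × 4)
Growth factor: (1 + 0.07/12)^48 = 1.322054
A = $13,000.00 × 1.322054
A = $17,186.70

A = P(1 + r/n)^(nt) = $17,186.70


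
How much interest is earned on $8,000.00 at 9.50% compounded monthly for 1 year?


Compound interest earned = final amount − principal.
A = P(1 + r/n)^(nt) = $8,000.00 × (1 + 0.095/12)^(12 × 1) = $8,793.98
Interest = A − P = $8,793.98 − $8,000.00 = $793.98

Interest = A - P = $793.98


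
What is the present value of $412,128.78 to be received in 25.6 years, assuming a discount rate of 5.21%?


Present value formula: PV = FV / (1 + r)^t
PV = $412,128.78 / (1 + 0.0521)^25.6
PV = $412,128.78 / 3.6699465
PV = $112,298.31

PV = FV / (1 + r)^t = $112,298.31


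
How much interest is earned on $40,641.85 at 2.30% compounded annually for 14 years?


Compound interest earned = final amount − principal.
A = P(1 + r/n)^(nt) = $40,641.85 × (1 + 0.023/1)^(1 × 14) = $55,876.90
Interest = A − P = $55,876.90 − $40,641.85 = $15,235.05

Interest = A - P = $15,235.05


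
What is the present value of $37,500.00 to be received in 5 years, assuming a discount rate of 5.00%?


Present value formula: PV = FV / (1 + r)^t
PV = $37,500.00 / (1 + 0.05)^5
PV = $37,500.00 / 1.2762816
PV = $29,382.23

PV = FV / (1 + r)^t = $29,382.23


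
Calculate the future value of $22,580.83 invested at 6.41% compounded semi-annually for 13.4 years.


Compound interest formula: A = P(1 + r/n)^(nt)
A = $22,580.83 × (1 + 0.0641/2)^(2 × 13.4)
Growth factor: (1 + 0.0641/2)^26.8 = 2.329055
A = $22,580.83 × 2.329055
A = $52,592.00

A = P(1 + r/n)^(nt) = $52,592.00


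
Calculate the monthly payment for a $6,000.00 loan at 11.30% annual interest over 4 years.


Loan payment formula: PMT = PV × r / (1 − (1 + r)^(−n))
Monthly rate r = 0.113/12 ≈ 0.00941667, n = 48 months
Denominator: 1 − (1 + 0.113/12)^(−48) = 0.362299
PMT = $6,000.00 × (0.113/12) / 0.362299
PMT = $155.95 per month

PMT = PV × r / (1-(1+r)^(-n)) = $155.95/month


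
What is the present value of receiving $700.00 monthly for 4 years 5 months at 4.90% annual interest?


Present value of an ordinary annuity: PV = PMT × (1 − (1 + r)^(−n)) / r
Monthly rate r = 0.049/12 ≈ 0.00408333, n = 53
PV = $700.00 × (1 − (1 + 0.049/12)^(−53)) / (0.049/12)
PV = $700.00 × 47.570295
PV = $33,299.21

PV = PMT × (1-(1+r)^(-n))/r = $33,299.21


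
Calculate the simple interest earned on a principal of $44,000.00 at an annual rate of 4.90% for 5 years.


Simple interest formula: I = P × r × t
I = $44,000.00 × 0.049 × 5
I = $10,780.00

I = P × r × t = $10,780.00


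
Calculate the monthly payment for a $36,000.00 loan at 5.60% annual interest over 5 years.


Loan payment formula: PMT = PV × r / (1 − (1 + r)^(−n))
Monthly rate r = 0.056/12 ≈ 0.00466667, n = 60 months
Denominator: 1 − (1 + 0.056/12)^(−60) = 0.243724
PMT = $36,000.00 × (0.056/12) / 0.243724
PMT = $689.30 per month

PMT = PV × r / (1-(1+r)^(-n)) = $689.30/month


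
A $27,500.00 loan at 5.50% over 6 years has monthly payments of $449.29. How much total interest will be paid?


Total paid over the life of the loan = PMT × n.
Total paid = $449.29 × 72 = $32,348.88
Total interest = total paid − principal = $32,348.88 − $27,500.00 = $4,848.88

Total interest = (PMT × n) - PV = $4,848.88
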